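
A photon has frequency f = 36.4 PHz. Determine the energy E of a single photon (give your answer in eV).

Use h = 6.62607015e-34 J·s, 1 eV = 1.602176634e-19 J.
Convert to SI: f = 36.4 PHz = 3.64e16 Hz.
Apply E = hf: E = 2.412e-17 J.
Converting to eV: E = 150.5 eV ≈ 151 eV.

151 eV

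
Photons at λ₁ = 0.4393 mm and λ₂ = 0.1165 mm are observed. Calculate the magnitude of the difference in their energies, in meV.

7.82 meV

Using E = hc/λ: E₁ = 4.5218e-22 J, E₂ = 1.7051e-21 J.
|ΔE| = |4.5218e-22 − 1.7051e-21| = 1.25e-21 J = 7.82 meV.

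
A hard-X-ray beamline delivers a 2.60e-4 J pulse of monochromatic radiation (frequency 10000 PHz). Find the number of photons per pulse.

3.92e10 photons

Per-photon energy: E = 6.626e-15 J (from frequency = 10000 PHz).
N = E_total / E_photon = 2.60e-4 J / 6.626e-15 J = 3.92e10.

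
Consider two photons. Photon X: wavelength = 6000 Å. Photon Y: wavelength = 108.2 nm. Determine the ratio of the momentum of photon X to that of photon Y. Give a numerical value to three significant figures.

0.180

p_X = 1.104e-27 kg·m/s (from wavelength = 6000 Å, via p = h/λ).
p_Y = 6.124e-27 kg·m/s (from wavelength = 108.2 nm, via p = h/λ).
Ratio = 1.104e-27 / 6.124e-27 = 0.180.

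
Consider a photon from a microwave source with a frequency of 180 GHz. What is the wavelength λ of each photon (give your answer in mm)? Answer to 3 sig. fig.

Convert to SI: f = 180 GHz = 1.80 × 10^11 Hz.
Apply λ = c/f: λ = 0.001666 m.
Converting to mm: λ = 1.666 mm ≈ 1.67 mm.

1.67 mm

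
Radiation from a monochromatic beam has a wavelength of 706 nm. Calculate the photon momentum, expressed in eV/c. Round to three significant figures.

1.76 eV/c

First convert: λ = 706 nm = 7.06e-7 m.
Since p = h/λ for a photon, p = 9.385e-28 kg·m/s.
Converting to eV/c: p = 1.756 eV/c ≈ 1.76 eV/c.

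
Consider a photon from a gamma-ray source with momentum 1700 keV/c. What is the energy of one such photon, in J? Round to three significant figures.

Convert to SI: p = 1700 keV/c = 9.0853·10^-22 kg·m/s.
Apply E = pc: E = 2.724·10^-13 J.
So E ≈ 2.72·10^-13 J.

2.72·10^-13 J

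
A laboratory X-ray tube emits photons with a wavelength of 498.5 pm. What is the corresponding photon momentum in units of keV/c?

2.49 keV/c

In SI units: λ = 498.5 pm = 4.985·10^-10 m.
For a photon p = h/λ, so p = 1.329·10^-24 kg·m/s.
Converting to keV/c: p = 2.487 keV/c ≈ 2.49 keV/c.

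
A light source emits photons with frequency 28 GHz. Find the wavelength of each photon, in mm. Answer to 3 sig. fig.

(c = 2.99792458 × 10^8 m/s.)
Convert to SI: f = 28 GHz = 2.8 × 10^10 Hz.
Since λ = c/f for a photon, λ = 0.01071 m.
Converting to mm: λ = 10.71 mm ≈ 10.7 mm.

10.7 mm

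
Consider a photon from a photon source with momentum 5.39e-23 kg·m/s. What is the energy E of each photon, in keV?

Apply E = pc: E = 1.616e-14 J.
Converting to keV: E = 100.9 keV ≈ 101 keV.

101 keV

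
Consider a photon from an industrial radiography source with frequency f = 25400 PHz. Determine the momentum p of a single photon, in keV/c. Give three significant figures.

First convert: f = 25400 PHz = 2.54·10^19 Hz.
For a photon p = hf/c, so p = 5.614·10^-23 kg·m/s.
Converting to keV/c: p = 105.0 keV/c ≈ 105 keV/c.

105 keV/c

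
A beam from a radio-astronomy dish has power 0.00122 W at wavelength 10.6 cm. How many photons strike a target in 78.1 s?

Total energy: E_total = P·t = 0.00122 × 78.1 = 0.09528 J.
Per-photon energy: E = 1.874 × 10^-24 J.
N = E_total / E_photon = 5.08 × 10^22.

5.08 × 10^22 photons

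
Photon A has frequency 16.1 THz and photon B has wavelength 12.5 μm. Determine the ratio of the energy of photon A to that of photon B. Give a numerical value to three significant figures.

E_A = 1.067e-20 J (from frequency = 16.1 THz, via E = hf).
E_B = 1.589e-20 J (from wavelength = 12.5 μm, via E = hc/λ).
Ratio = 1.067e-20 / 1.589e-20 = 0.671.

0.671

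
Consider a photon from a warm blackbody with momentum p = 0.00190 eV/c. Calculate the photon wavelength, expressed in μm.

653 μm

(h = 6.62607015 × 10^-34 J·s, c = 2.99792458 × 10^8 m/s, 1 eV = 1.602176634 × 10^-19 J.)
Convert to SI: p = 0.00190 eV/c = 1.0154 × 10^-30 kg·m/s.
For a photon λ = h/p, so λ = 6.525 × 10^-4 m.
Converting to μm: λ = 652.5 μm ≈ 653 μm.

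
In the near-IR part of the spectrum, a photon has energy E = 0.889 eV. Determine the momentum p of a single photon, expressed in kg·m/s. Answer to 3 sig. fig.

Use c = 2.99792458e8 m/s, 1 eV = 1.602176634e-19 J.
First convert: E = 0.889 eV = 1.4243e-19 J.
The photon relation is p = E/c, giving p = 4.751e-28 kg·m/s.
So p ≈ 4.75e-28 kg·m/s.

4.75e-28 kg·m/s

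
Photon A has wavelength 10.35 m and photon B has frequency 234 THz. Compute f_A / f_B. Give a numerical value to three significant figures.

f_A = 2.897 × 10^7 Hz (from wavelength = 10.35 m, via f = c/λ).
f_B = 2.340 × 10^14 Hz (from frequency = 234 THz, via f given directly).
Ratio = 2.897 × 10^7 / 2.340 × 10^14 = 1.24 × 10^-7.

1.24 × 10^-7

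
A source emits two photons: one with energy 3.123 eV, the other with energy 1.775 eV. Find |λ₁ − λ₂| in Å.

3010 Å

Using λ = hc/E: λ₁ = 3.9700 × 10^-7 m, λ₂ = 6.9850 × 10^-7 m.
|Δλ| = |3.9700 × 10^-7 − 6.9850 × 10^-7| = 3.01 × 10^-7 m = 3010 Å.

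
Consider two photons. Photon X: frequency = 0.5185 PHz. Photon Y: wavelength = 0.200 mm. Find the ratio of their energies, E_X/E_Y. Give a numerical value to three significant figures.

E_X = 3.436 × 10^-19 J (from frequency = 0.5185 PHz, via E = hf).
E_Y = 9.932 × 10^-22 J (from wavelength = 0.200 mm, via E = hc/λ).
Ratio = 3.436 × 10^-19 / 9.932 × 10^-22 = 346.

346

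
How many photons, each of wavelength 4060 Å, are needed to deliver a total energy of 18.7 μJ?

3.82 × 10^13 photons

Per-photon energy: E = 4.893 × 10^-19 J (from wavelength = 4060 Å).
N = E_total / E_photon = 1.87 × 10^-5 J / 4.893 × 10^-19 J = 3.82 × 10^13.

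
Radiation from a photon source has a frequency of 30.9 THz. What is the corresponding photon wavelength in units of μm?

Use c = 2.99792458e8 m/s.
Convert to SI: f = 30.9 THz = 3.09e13 Hz.
For a photon λ = c/f, so λ = 9.702e-6 m.
Converting to μm: λ = 9.702 μm ≈ 9.70 μm.

9.70 μm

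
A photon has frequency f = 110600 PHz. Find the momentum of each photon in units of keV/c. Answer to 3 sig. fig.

Take h = 6.62607015 × 10^-34 J·s, c = 2.99792458 × 10^8 m/s, 1 eV = 1.602176634 × 10^-19 J.
Convert to SI: f = 110600 PHz = 1.106 × 10^20 Hz.
For a photon p = hf/c, so p = 2.445 × 10^-22 kg·m/s.
Converting to keV/c: p = 457.4 keV/c ≈ 457 keV/c.

457 keV/c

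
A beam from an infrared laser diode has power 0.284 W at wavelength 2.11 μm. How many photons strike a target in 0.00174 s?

5.25·10^15 photons

Total energy: E_total = P·t = 0.284 × 0.00174 = 4.942·10^-4 J.
Per-photon energy: E = 9.414·10^-20 J.
N = E_total / E_photon = 5.25·10^15.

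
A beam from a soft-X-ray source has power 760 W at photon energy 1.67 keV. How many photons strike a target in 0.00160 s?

4.54e15 photons

Total energy: E_total = P·t = 760 × 0.00160 = 1.216 J.
Per-photon energy: E = 2.676e-16 J.
N = E_total / E_photon = 4.54e15.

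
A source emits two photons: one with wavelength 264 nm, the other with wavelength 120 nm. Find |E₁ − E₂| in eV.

5.64 eV

Using E = hc/λ: E₁ = 7.524 × 10^-19 J, E₂ = 1.655 × 10^-18 J.
|ΔE| = |7.524 × 10^-19 − 1.655 × 10^-18| = 9.03 × 10^-19 J = 5.64 eV.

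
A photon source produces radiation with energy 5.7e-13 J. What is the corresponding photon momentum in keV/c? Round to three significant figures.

3560 keV/c

Since p = E/c for a photon, p = 1.901e-21 kg·m/s.
Converting to keV/c: p = 3558 keV/c ≈ 3560 keV/c.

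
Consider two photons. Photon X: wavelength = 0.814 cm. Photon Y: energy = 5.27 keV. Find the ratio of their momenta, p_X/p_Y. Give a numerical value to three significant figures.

p_X = 8.140e-32 kg·m/s (from wavelength = 0.814 cm, via p = h/λ).
p_Y = 2.816e-24 kg·m/s (from energy = 5.27 keV, via p = E/c).
Ratio = 8.140e-32 / 2.816e-24 = 2.89e-8.

2.89e-8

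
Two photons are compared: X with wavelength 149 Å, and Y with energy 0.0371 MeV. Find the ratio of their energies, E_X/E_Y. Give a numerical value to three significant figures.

E_X = 1.333e-17 J (from wavelength = 149 Å, via E = hc/λ).
E_Y = 5.944e-15 J (from energy = 0.0371 MeV, via E given directly).
Ratio = 1.333e-17 / 5.944e-15 = 2.24e-3.

2.24e-3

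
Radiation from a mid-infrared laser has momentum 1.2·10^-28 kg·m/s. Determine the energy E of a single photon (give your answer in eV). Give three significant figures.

0.225 eV

Apply E = pc: E = 3.598·10^-20 J.
Converting to eV: E = 0.2245 eV ≈ 0.225 eV.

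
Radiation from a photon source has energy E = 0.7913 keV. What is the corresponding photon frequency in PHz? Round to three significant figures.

191 PHz

First convert: E = 0.7913 keV = 1.2678e-16 J.
Since f = E/h for a photon, f = 1.913e17 Hz.
Converting to PHz: f = 191.3 PHz ≈ 191 PHz.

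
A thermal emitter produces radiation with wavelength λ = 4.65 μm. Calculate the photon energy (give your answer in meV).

267 meV

Take h = 6.62607015e-34 J·s, c = 2.99792458e8 m/s, 1 eV = 1.602176634e-19 J.
First convert: λ = 4.65 μm = 4.65e-6 m.
The photon relation is E = hc/λ, giving E = 4.272e-20 J.
Converting to meV: E = 266.6 meV ≈ 267 meV.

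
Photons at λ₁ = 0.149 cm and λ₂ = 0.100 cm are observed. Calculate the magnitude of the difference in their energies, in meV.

Using E = hc/λ: E₁ = 1.333e-22 J, E₂ = 1.986e-22 J.
|ΔE| = |1.333e-22 − 1.986e-22| = 6.53e-23 J = 0.408 meV.

0.408 meV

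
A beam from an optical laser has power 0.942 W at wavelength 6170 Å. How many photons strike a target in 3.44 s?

Total energy: E_total = P·t = 0.942 × 3.44 = 3.240 J.
Per-photon energy: E = 3.220·10^-19 J.
N = E_total / E_photon = 1.01·10^19.

1.01·10^19 photons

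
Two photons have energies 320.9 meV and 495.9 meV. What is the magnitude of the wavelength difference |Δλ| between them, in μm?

1.36 μm

Using λ = hc/E: λ₁ = 3.8636 × 10^-6 m, λ₂ = 2.5002 × 10^-6 m.
|Δλ| = |3.8636 × 10^-6 − 2.5002 × 10^-6| = 1.36 × 10^-6 m = 1.36 μm.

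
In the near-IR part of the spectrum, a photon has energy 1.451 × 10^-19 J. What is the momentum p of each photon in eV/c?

Apply p = E/c: p = 4.840 × 10^-28 kg·m/s.
Converting to eV/c: p = 0.9056 eV/c ≈ 0.906 eV/c.

0.906 eV/c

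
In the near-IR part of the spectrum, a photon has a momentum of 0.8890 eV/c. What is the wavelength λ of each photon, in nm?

1390 nm

Take h = 6.62607015 × 10^-34 J·s, c = 2.99792458 × 10^8 m/s, 1 eV = 1.602176634 × 10^-19 J.
Convert to SI: p = 0.8890 eV/c = 4.7511 × 10^-28 kg·m/s.
Since λ = h/p for a photon, λ = 1.395 × 10^-6 m.
Converting to nm: λ = 1395 nm ≈ 1390 nm.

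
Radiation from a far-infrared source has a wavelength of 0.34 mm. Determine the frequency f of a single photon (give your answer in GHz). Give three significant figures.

882 GHz

Use c = 2.99792458e8 m/s.
First convert: λ = 0.34 mm = 3.4e-4 m.
The photon relation is f = c/λ, giving f = 8.817e11 Hz.
Converting to GHz: f = 881.7 GHz ≈ 882 GHz.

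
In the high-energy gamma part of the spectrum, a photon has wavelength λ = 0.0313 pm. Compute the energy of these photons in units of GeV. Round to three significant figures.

Take h = 6.62607015·10^-34 J·s, c = 2.99792458·10^8 m/s, 1 eV = 1.602176634·10^-19 J.
In SI units: λ = 0.0313 pm = 3.13·10^-14 m.
Apply E = hc/λ: E = 6.346·10^-12 J.
Converting to GeV: E = 0.03961 GeV ≈ 0.0396 GeV.

0.0396 GeV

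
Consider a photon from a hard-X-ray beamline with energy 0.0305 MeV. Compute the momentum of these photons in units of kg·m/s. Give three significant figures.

1.63e-23 kg·m/s

Use c = 2.99792458e8 m/s, 1 eV = 1.602176634e-19 J.
First convert: E = 0.0305 MeV = 4.8866e-15 J.
The photon relation is p = E/c, giving p = 1.630e-23 kg·m/s.
So p ≈ 1.63e-23 kg·m/s.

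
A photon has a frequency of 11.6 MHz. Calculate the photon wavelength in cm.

In SI units: f = 11.6 MHz = 1.16·10^7 Hz.
Since λ = c/f for a photon, λ = 25.84 m.
Converting to cm: λ = 2584 cm ≈ 2580 cm.

2580 cm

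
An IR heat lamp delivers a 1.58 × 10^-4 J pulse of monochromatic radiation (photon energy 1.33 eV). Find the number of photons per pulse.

7.41 × 10^14 photons

Per-photon energy: E = 2.131 × 10^-19 J (from energy = 1.33 eV).
N = E_total / E_photon = 1.58 × 10^-4 J / 2.131 × 10^-19 J = 7.41 × 10^14.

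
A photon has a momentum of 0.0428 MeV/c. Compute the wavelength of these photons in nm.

0.0290 nm

(h = 6.62607015·10^-34 J·s, c = 2.99792458·10^8 m/s, 1 eV = 1.602176634·10^-19 J.)
Convert to SI: p = 0.0428 MeV/c = 2.2874·10^-23 kg·m/s.
For a photon λ = h/p, so λ = 2.897·10^-11 m.
Converting to nm: λ = 0.02897 nm ≈ 0.0290 nm.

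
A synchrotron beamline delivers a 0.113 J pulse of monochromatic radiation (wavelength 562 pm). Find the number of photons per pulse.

3.20 × 10^14 photons

Per-photon energy: E = 3.535 × 10^-16 J (from wavelength = 562 pm).
N = E_total / E_photon = 0.113 J / 3.535 × 10^-16 J = 3.20 × 10^14.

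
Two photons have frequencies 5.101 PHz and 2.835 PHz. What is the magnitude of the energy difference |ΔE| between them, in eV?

Using E = hf: E₁ = 3.3800e-18 J, E₂ = 1.8785e-18 J.
|ΔE| = |3.3800e-18 − 1.8785e-18| = 1.50e-18 J = 9.37 eV.

9.37 eV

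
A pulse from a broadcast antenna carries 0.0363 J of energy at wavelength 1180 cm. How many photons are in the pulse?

Per-photon energy: E = 1.683 × 10^-26 J (from wavelength = 1180 cm).
N = E_total / E_photon = 0.0363 J / 1.683 × 10^-26 J = 2.16 × 10^24.

2.16 × 10^24 photons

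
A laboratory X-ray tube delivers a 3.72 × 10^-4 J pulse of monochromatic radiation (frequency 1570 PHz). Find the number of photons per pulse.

3.58 × 10^11 photons

Per-photon energy: E = 1.040 × 10^-15 J (from frequency = 1570 PHz).
N = E_total / E_photon = 3.72 × 10^-4 J / 1.040 × 10^-15 J = 3.58 × 10^11.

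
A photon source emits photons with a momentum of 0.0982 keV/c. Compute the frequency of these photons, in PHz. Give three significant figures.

Convert to SI: p = 0.0982 keV/c = 5.2481e-26 kg·m/s.
For a photon f = pc/h, so f = 2.374e16 Hz.
Converting to PHz: f = 23.74 PHz ≈ 23.7 PHz.

23.7 PHz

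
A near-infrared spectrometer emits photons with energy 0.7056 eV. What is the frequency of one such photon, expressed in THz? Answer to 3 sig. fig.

Take h = 6.62607015 × 10^-34 J·s, 1 eV = 1.602176634 × 10^-19 J.
In SI units: E = 0.7056 eV = 1.1305 × 10^-19 J.
Apply f = E/h: f = 1.706 × 10^14 Hz.
Converting to THz: f = 170.6 THz ≈ 171 THz.

171 THz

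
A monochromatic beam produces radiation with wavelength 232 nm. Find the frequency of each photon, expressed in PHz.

1.29 PHz

(c = 2.99792458e8 m/s.)
Convert to SI: λ = 232 nm = 2.32e-7 m.
Apply f = c/λ: f = 1.292e15 Hz.
Converting to PHz: f = 1.292 PHz ≈ 1.29 PHz.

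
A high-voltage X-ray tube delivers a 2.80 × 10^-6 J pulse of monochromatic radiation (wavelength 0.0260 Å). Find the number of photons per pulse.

3.66 × 10^7 photons

Per-photon energy: E = 7.640 × 10^-14 J (from wavelength = 0.0260 Å).
N = E_total / E_photon = 2.80 × 10^-6 J / 7.640 × 10^-14 J = 3.66 × 10^7.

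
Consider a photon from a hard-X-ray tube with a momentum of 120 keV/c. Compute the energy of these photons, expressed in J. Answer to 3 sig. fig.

1.92 × 10^-14 J

Convert to SI: p = 120 keV/c = 6.4131 × 10^-23 kg·m/s.
For a photon E = pc, so E = 1.923 × 10^-14 J.
So E ≈ 1.92 × 10^-14 J.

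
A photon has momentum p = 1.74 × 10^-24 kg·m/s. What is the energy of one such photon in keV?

The photon relation is E = pc, giving E = 5.216 × 10^-16 J.
Converting to keV: E = 3.256 keV ≈ 3.26 keV.

3.26 keV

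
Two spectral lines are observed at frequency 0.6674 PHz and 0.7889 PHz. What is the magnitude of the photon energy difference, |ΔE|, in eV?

Using E = hf: E₁ = 4.4222·10^-19 J, E₂ = 5.2273·10^-19 J.
|ΔE| = |4.4222·10^-19 − 5.2273·10^-19| = 8.05·10^-20 J = 0.502 eV.

0.502 eV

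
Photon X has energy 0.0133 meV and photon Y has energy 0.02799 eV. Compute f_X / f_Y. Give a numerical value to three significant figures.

f_X = 3.216e9 Hz (from energy = 0.0133 meV, via f = E/h).
f_Y = 6.768e12 Hz (from energy = 0.02799 eV, via f = E/h).
Ratio = 3.216e9 / 6.768e12 = 4.75e-4.

4.75e-4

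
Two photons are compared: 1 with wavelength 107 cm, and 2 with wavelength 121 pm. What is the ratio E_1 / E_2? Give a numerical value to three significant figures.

1.13e-10

E_1 = 1.856e-25 J (from wavelength = 107 cm, via E = hc/λ).
E_2 = 1.642e-15 J (from wavelength = 121 pm, via E = hc/λ).
Ratio = 1.856e-25 / 1.642e-15 = 1.13e-10.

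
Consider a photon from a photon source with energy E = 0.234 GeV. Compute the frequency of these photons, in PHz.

5.66 × 10^7 PHz

First convert: E = 0.234 GeV = 3.7491 × 10^-11 J.
Since f = E/h for a photon, f = 5.658 × 10^22 Hz.
Converting to PHz: f = 5.658 × 10^7 PHz ≈ 5.66 × 10^7 PHz.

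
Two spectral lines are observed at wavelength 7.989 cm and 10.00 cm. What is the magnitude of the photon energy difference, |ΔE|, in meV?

3.12e-3 meV

Using E = hc/λ: E₁ = 2.4865e-24 J, E₂ = 1.9864e-24 J.
|ΔE| = |2.4865e-24 − 1.9864e-24| = 5.00e-25 J = 3.12e-3 meV.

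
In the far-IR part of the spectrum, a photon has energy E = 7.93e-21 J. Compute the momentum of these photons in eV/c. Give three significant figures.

Take c = 2.99792458e8 m/s, 1 eV = 1.602176634e-19 J.
Apply p = E/c: p = 2.645e-29 kg·m/s.
Converting to eV/c: p = 0.04950 eV/c ≈ 0.0495 eV/c.

0.0495 eV/c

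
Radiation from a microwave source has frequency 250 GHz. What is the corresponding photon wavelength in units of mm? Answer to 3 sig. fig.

1.20 mm

In SI units: f = 250 GHz = 2.5e11 Hz.
For a photon λ = c/f, so λ = 0.001199 m.
Converting to mm: λ = 1.199 mm ≈ 1.20 mm.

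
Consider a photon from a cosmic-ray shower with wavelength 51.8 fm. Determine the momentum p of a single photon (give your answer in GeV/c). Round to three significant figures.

0.0239 GeV/c

Take h = 6.62607015e-34 J·s, c = 2.99792458e8 m/s, 1 eV = 1.602176634e-19 J.
Convert to SI: λ = 51.8 fm = 5.18e-14 m.
Apply p = h/λ: p = 1.279e-20 kg·m/s.
Converting to GeV/c: p = 0.02394 GeV/c ≈ 0.0239 GeV/c.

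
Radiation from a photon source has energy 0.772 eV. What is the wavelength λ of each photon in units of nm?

1610 nm

Take h = 6.62607015e-34 J·s, c = 2.99792458e8 m/s, 1 eV = 1.602176634e-19 J.
First convert: E = 0.772 eV = 1.2369e-19 J.
The photon relation is λ = hc/E, giving λ = 1.606e-6 m.
Converting to nm: λ = 1606 nm ≈ 1610 nm.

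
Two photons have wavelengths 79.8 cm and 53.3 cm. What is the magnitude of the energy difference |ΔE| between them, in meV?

7.72e-4 meV

Using E = hc/λ: E₁ = 2.489e-25 J, E₂ = 3.727e-25 J.
|ΔE| = |2.489e-25 − 3.727e-25| = 1.24e-25 J = 7.72e-4 meV.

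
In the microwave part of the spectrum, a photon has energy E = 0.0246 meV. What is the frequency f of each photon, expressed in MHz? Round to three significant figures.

In SI units: E = 0.0246 meV = 3.9414e-24 J.
For a photon f = E/h, so f = 5.948e9 Hz.
Converting to MHz: f = 5948 MHz ≈ 5950 MHz.

5950 MHz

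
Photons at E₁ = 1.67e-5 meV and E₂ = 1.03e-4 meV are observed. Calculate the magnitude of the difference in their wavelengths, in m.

62.2 m

Using λ = hc/E: λ₁ = 74.24 m, λ₂ = 12.04 m.
|Δλ| = |74.24 − 12.04| = 62.2 m.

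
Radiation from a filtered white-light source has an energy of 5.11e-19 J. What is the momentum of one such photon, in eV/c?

3.19 eV/c

For a photon p = E/c, so p = 1.705e-27 kg·m/s.
Converting to eV/c: p = 3.189 eV/c ≈ 3.19 eV/c.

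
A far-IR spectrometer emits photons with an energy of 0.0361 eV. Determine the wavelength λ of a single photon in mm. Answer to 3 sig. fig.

Take h = 6.62607015·10^-34 J·s, c = 2.99792458·10^8 m/s, 1 eV = 1.602176634·10^-19 J.
First convert: E = 0.0361 eV = 5.7839·10^-21 J.
Since λ = hc/E for a photon, λ = 3.434·10^-5 m.
Converting to mm: λ = 0.03434 mm ≈ 0.0343 mm.

0.0343 mm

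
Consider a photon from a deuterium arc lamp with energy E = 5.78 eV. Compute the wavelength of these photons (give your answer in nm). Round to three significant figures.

215 nm

Convert to SI: E = 5.78 eV = 9.2606e-19 J.
Since λ = hc/E for a photon, λ = 2.145e-7 m.
Converting to nm: λ = 214.5 nm ≈ 215 nm.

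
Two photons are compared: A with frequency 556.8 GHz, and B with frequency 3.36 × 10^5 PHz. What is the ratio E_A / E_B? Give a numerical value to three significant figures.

E_A = 3.689 × 10^-22 J (from frequency = 556.8 GHz, via E = hf).
E_B = 2.226 × 10^-13 J (from frequency = 3.36 × 10^5 PHz, via E = hf).
Ratio = 3.689 × 10^-22 / 2.226 × 10^-13 = 1.66 × 10^-9.

1.66 × 10^-9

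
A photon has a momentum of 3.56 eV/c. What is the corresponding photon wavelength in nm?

First convert: p = 3.56 eV/c = 1.9026 × 10^-27 kg·m/s.
For a photon λ = h/p, so λ = 3.483 × 10^-7 m.
Converting to nm: λ = 348.3 nm ≈ 348 nm.

348 nm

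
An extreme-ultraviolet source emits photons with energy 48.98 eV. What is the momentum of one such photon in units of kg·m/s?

2.62e-26 kg·m/s

First convert: E = 48.98 eV = 7.8475e-18 J.
Since p = E/c for a photon, p = 2.618e-26 kg·m/s.
So p ≈ 2.62e-26 kg·m/s.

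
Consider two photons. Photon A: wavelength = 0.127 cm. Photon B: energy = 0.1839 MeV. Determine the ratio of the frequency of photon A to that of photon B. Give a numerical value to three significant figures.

5.31e-9

f_A = 2.361e11 Hz (from wavelength = 0.127 cm, via f = c/λ).
f_B = 4.447e19 Hz (from energy = 0.1839 MeV, via f = E/h).
Ratio = 2.361e11 / 4.447e19 = 5.31e-9.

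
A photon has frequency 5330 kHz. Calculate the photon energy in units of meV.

Take h = 6.62607015·10^-34 J·s, 1 eV = 1.602176634·10^-19 J.
First convert: f = 5330 kHz = 5.33·10^6 Hz.
Since E = hf for a photon, E = 3.532·10^-27 J.
Converting to meV: E = 2.204·10^-5 meV ≈ 2.20·10^-5 meV.

2.20·10^-5 meV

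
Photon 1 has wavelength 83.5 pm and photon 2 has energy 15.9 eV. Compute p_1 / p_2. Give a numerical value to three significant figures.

934

p_1 = 7.935e-24 kg·m/s (from wavelength = 83.5 pm, via p = h/λ).
p_2 = 8.497e-27 kg·m/s (from energy = 15.9 eV, via p = E/c).
Ratio = 7.935e-24 / 8.497e-27 = 934.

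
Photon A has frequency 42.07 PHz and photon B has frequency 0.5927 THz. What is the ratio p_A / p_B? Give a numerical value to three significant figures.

7.10 × 10^4

p_A = 9.298 × 10^-26 kg·m/s (from frequency = 42.07 PHz, via p = hf/c).
p_B = 1.310 × 10^-30 kg·m/s (from frequency = 0.5927 THz, via p = hf/c).
Ratio = 9.298 × 10^-26 / 1.310 × 10^-30 = 7.10 × 10^4.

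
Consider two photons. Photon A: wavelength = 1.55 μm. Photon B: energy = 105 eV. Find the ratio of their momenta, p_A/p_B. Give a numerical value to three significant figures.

p_A = 4.275e-28 kg·m/s (from wavelength = 1.55 μm, via p = h/λ).
p_B = 5.612e-26 kg·m/s (from energy = 105 eV, via p = E/c).
Ratio = 4.275e-28 / 5.612e-26 = 7.62e-3.

7.62e-3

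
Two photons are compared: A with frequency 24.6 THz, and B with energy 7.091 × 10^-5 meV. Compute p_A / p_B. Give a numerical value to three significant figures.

p_A = 5.437 × 10^-29 kg·m/s (from frequency = 24.6 THz, via p = hf/c).
p_B = 3.790 × 10^-35 kg·m/s (from energy = 7.091 × 10^-5 meV, via p = E/c).
Ratio = 5.437 × 10^-29 / 3.790 × 10^-35 = 1.43 × 10^6.

1.43 × 10^6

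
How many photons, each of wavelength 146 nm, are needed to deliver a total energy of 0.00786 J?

5.78·10^15 photons

Per-photon energy: E = 1.361·10^-18 J (from wavelength = 146 nm).
N = E_total / E_photon = 0.00786 J / 1.361·10^-18 J = 5.78·10^15.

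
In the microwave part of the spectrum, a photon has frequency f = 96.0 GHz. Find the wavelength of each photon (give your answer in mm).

3.12 mm

(c = 2.99792458 × 10^8 m/s.)
First convert: f = 96.0 GHz = 9.60 × 10^10 Hz.
The photon relation is λ = c/f, giving λ = 0.003123 m.
Converting to mm: λ = 3.123 mm ≈ 3.12 mm.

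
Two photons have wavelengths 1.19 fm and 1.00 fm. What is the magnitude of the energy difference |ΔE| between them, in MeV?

Using E = hc/λ: E₁ = 1.669e-10 J, E₂ = 1.986e-10 J.
|ΔE| = |1.669e-10 − 1.986e-10| = 3.17e-11 J = 198 MeV.

198 MeV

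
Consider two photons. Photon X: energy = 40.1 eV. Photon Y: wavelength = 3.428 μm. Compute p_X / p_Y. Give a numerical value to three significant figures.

p_X = 2.143·10^-26 kg·m/s (from energy = 40.1 eV, via p = E/c).
p_Y = 1.933·10^-28 kg·m/s (from wavelength = 3.428 μm, via p = h/λ).
Ratio = 2.143·10^-26 / 1.933·10^-28 = 111.

111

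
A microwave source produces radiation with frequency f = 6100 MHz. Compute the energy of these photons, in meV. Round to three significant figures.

0.0252 meV

First convert: f = 6100 MHz = 6.1 × 10^9 Hz.
Apply E = hf: E = 4.042 × 10^-24 J.
Converting to meV: E = 0.02523 meV ≈ 0.0252 meV.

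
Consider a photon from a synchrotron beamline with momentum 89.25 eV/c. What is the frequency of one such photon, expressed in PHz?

In SI units: p = 89.25 eV/c = 4.7698·10^-26 kg·m/s.
The photon relation is f = pc/h, giving f = 2.158·10^16 Hz.
Converting to PHz: f = 21.58 PHz ≈ 21.6 PHz.

21.6 PHz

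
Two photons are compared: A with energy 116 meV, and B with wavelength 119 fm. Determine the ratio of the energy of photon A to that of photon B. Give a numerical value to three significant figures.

E_A = 1.859e-20 J (from energy = 116 meV, via E given directly).
E_B = 1.669e-12 J (from wavelength = 119 fm, via E = hc/λ).
Ratio = 1.859e-20 / 1.669e-12 = 1.11e-8.

1.11e-8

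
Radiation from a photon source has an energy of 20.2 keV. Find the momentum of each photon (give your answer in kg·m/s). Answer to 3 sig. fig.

1.08·10^-23 kg·m/s

(c = 2.99792458·10^8 m/s, 1 eV = 1.602176634·10^-19 J.)
First convert: E = 20.2 keV = 3.2364·10^-15 J.
Since p = E/c for a photon, p = 1.080·10^-23 kg·m/s.
So p ≈ 1.08·10^-23 kg·m/s.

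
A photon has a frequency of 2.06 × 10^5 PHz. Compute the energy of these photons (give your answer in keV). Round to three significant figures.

852 keV

Use h = 6.62607015 × 10^-34 J·s, 1 eV = 1.602176634 × 10^-19 J.
First convert: f = 2.06 × 10^5 PHz = 2.06 × 10^20 Hz.
For a photon E = hf, so E = 1.365 × 10^-13 J.
Converting to keV: E = 851.9 keV ≈ 852 keV.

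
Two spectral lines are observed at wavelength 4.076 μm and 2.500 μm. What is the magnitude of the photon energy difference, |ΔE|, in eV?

Using E = hc/λ: E₁ = 4.8735·10^-20 J, E₂ = 7.9458·10^-20 J.
|ΔE| = |4.8735·10^-20 − 7.9458·10^-20| = 3.07·10^-20 J = 0.192 eV.

0.192 eV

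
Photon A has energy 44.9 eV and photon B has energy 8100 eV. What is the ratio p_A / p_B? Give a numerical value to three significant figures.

p_A = 2.400·10^-26 kg·m/s (from energy = 44.9 eV, via p = E/c).
p_B = 4.329·10^-24 kg·m/s (from energy = 8100 eV, via p = E/c).
Ratio = 2.400·10^-26 / 4.329·10^-24 = 5.54·10^-3.

5.54·10^-3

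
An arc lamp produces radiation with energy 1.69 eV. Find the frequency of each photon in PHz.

First convert: E = 1.69 eV = 2.7077 × 10^-19 J.
Apply f = E/h: f = 4.086 × 10^14 Hz.
Converting to PHz: f = 0.4086 PHz ≈ 0.409 PHz.

0.409 PHz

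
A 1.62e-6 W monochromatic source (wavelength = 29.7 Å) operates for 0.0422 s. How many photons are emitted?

1.02e9 photons

Total energy: E_total = P·t = 1.62e-6 × 0.0422 = 6.836e-8 J.
Per-photon energy: E = 6.688e-17 J.
N = E_total / E_photon = 1.02e9.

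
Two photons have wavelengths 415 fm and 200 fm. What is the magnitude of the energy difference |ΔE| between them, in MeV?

Using E = hc/λ: E₁ = 4.787e-13 J, E₂ = 9.932e-13 J.
|ΔE| = |4.787e-13 − 9.932e-13| = 5.15e-13 J = 3.21 MeV.

3.21 MeV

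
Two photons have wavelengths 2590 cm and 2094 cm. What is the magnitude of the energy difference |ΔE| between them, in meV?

1.13·10^-5 meV

Using E = hc/λ: E₁ = 7.6697·10^-27 J, E₂ = 9.4864·10^-27 J.
|ΔE| = |7.6697·10^-27 − 9.4864·10^-27| = 1.82·10^-27 J = 1.13·10^-5 meV.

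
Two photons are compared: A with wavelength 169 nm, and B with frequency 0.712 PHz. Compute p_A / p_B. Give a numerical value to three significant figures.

2.49

p_A = 3.921e-27 kg·m/s (from wavelength = 169 nm, via p = h/λ).
p_B = 1.574e-27 kg·m/s (from frequency = 0.712 PHz, via p = hf/c).
Ratio = 3.921e-27 / 1.574e-27 = 2.49.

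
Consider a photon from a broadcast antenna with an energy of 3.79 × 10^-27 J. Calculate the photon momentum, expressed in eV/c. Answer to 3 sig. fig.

2.37 × 10^-8 eV/c

Apply p = E/c: p = 1.264 × 10^-35 kg·m/s.
Converting to eV/c: p = 2.366 × 10^-8 eV/c ≈ 2.37 × 10^-8 eV/c.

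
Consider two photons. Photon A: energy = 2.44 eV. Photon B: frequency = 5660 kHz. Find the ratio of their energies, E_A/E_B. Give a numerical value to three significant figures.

E_A = 3.909 × 10^-19 J (from energy = 2.44 eV, via E given directly).
E_B = 3.750 × 10^-27 J (from frequency = 5660 kHz, via E = hf).
Ratio = 3.909 × 10^-19 / 3.750 × 10^-27 = 1.04 × 10^8.

1.04 × 10^8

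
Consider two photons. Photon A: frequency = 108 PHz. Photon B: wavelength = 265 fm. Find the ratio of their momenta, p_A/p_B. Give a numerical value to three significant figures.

9.55 × 10^-5

p_A = 2.387 × 10^-25 kg·m/s (from frequency = 108 PHz, via p = hf/c).
p_B = 2.500 × 10^-21 kg·m/s (from wavelength = 265 fm, via p = h/λ).
Ratio = 2.387 × 10^-25 / 2.500 × 10^-21 = 9.55 × 10^-5.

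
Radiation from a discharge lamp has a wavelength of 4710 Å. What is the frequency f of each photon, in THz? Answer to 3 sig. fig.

637 THz

In SI units: λ = 4710 Å = 4.71e-7 m.
Since f = c/λ for a photon, f = 6.365e14 Hz.
Converting to THz: f = 636.5 THz ≈ 637 THz.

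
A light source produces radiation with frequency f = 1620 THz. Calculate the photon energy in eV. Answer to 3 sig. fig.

Take h = 6.62607015e-34 J·s, 1 eV = 1.602176634e-19 J.
First convert: f = 1620 THz = 1.62e15 Hz.
For a photon E = hf, so E = 1.073e-18 J.
Converting to eV: E = 6.700 eV ≈ 6.70 eV.

6.70 eV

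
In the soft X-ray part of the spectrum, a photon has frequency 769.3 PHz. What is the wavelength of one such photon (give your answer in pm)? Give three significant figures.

First convert: f = 769.3 PHz = 7.693e17 Hz.
The photon relation is λ = c/f, giving λ = 3.897e-10 m.
Converting to pm: λ = 389.7 pm ≈ 390 pm.

390 pm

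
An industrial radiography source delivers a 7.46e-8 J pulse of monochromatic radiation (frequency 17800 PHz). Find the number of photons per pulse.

Per-photon energy: E = 1.179e-14 J (from frequency = 17800 PHz).
N = E_total / E_photon = 7.46e-8 J / 1.179e-14 J = 6.33e6.

6.33e6 photons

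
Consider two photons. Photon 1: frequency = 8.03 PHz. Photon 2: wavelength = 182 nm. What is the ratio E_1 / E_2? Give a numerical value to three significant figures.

E_1 = 5.321 × 10^-18 J (from frequency = 8.03 PHz, via E = hf).
E_2 = 1.091 × 10^-18 J (from wavelength = 182 nm, via E = hc/λ).
Ratio = 5.321 × 10^-18 / 1.091 × 10^-18 = 4.87.

4.87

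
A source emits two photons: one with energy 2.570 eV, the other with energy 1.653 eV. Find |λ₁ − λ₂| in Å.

2680 Å

Using λ = hc/E: λ₁ = 4.8243·10^-7 m, λ₂ = 7.5006·10^-7 m.
|Δλ| = |4.8243·10^-7 − 7.5006·10^-7| = 2.68·10^-7 m = 2680 Å.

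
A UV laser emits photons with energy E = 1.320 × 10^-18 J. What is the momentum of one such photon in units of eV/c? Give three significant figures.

8.24 eV/c

Use c = 2.99792458 × 10^8 m/s, 1 eV = 1.602176634 × 10^-19 J.
Since p = E/c for a photon, p = 4.403 × 10^-27 kg·m/s.
Converting to eV/c: p = 8.239 eV/c ≈ 8.24 eV/c.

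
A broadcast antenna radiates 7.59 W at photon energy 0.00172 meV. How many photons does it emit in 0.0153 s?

4.21e23 photons

Total energy: E_total = P·t = 7.59 × 0.0153 = 0.1161 J.
Per-photon energy: E = 2.756e-25 J.
N = E_total / E_photon = 4.21e23.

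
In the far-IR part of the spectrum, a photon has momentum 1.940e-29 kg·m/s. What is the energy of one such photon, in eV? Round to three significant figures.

The photon relation is E = pc, giving E = 5.816e-21 J.
Converting to eV: E = 0.03630 eV ≈ 0.0363 eV.

0.0363 eV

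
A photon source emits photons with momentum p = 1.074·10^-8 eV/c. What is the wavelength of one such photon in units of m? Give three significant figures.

First convert: p = 1.074·10^-8 eV/c = 5.7398·10^-36 kg·m/s.
For a photon λ = h/p, so λ = 115.4 m.
So λ ≈ 115 m.

115 m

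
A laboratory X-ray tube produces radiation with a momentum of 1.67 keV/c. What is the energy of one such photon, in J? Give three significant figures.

Use c = 2.99792458·10^8 m/s, 1 eV = 1.602176634·10^-19 J.
Convert to SI: p = 1.67 keV/c = 8.9250·10^-25 kg·m/s.
For a photon E = pc, so E = 2.676·10^-16 J.
So E ≈ 2.68·10^-16 J.

2.68·10^-16 J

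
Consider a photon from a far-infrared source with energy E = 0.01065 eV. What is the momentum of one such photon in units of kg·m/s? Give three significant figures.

(c = 2.99792458 × 10^8 m/s, 1 eV = 1.602176634 × 10^-19 J.)
In SI units: E = 0.01065 eV = 1.7063 × 10^-21 J.
For a photon p = E/c, so p = 5.692 × 10^-30 kg·m/s.
So p ≈ 5.69 × 10^-30 kg·m/s.

5.69 × 10^-30 kg·m/s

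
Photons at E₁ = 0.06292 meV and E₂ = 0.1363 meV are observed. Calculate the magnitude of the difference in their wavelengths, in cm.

1.06 cm

Using λ = hc/E: λ₁ = 0.019705 m, λ₂ = 0.0090964 m.
|Δλ| = |0.019705 − 0.0090964| = 0.0106 m = 1.06 cm.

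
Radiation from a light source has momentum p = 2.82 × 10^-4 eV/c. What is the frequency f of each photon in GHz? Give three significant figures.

Use h = 6.62607015 × 10^-34 J·s, c = 2.99792458 × 10^8 m/s, 1 eV = 1.602176634 × 10^-19 J.
In SI units: p = 2.82 × 10^-4 eV/c = 1.5071 × 10^-31 kg·m/s.
For a photon f = pc/h, so f = 6.819 × 10^10 Hz.
Converting to GHz: f = 68.19 GHz ≈ 68.2 GHz.

68.2 GHz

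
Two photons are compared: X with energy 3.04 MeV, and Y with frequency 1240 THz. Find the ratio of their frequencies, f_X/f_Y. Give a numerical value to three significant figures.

5.93e5

f_X = 7.351e20 Hz (from energy = 3.04 MeV, via f = E/h).
f_Y = 1.240e15 Hz (from frequency = 1240 THz, via f given directly).
Ratio = 7.351e20 / 1.240e15 = 5.93e5.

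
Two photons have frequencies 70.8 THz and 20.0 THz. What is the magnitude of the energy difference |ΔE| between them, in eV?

0.210 eV

Using E = hf: E₁ = 4.691·10^-20 J, E₂ = 1.325·10^-20 J.
|ΔE| = |4.691·10^-20 − 1.325·10^-20| = 3.37·10^-20 J = 0.210 eV.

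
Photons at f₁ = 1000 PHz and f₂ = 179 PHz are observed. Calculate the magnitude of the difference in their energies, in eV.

3400 eV

Using E = hf: E₁ = 6.626e-16 J, E₂ = 1.186e-16 J.
|ΔE| = |6.626e-16 − 1.186e-16| = 5.44e-16 J = 3400 eV.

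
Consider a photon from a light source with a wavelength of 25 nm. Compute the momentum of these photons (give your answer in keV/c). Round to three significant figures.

(h = 6.62607015e-34 J·s, c = 2.99792458e8 m/s, 1 eV = 1.602176634e-19 J.)
In SI units: λ = 25 nm = 2.5e-8 m.
The photon relation is p = h/λ, giving p = 2.650e-26 kg·m/s.
Converting to keV/c: p = 0.04959 keV/c ≈ 0.0496 keV/c.

0.0496 keV/c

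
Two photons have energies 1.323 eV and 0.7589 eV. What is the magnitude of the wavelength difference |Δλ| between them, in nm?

Using λ = hc/E: λ₁ = 9.3714e-7 m, λ₂ = 1.6337e-6 m.
|Δλ| = |9.3714e-7 − 1.6337e-6| = 6.97e-7 m = 697 nm.

697 nm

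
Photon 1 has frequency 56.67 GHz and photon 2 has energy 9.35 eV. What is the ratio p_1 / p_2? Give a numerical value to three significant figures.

p_1 = 1.253 × 10^-31 kg·m/s (from frequency = 56.67 GHz, via p = hf/c).
p_2 = 4.997 × 10^-27 kg·m/s (from energy = 9.35 eV, via p = E/c).
Ratio = 1.253 × 10^-31 / 4.997 × 10^-27 = 2.51 × 10^-5.

2.51 × 10^-5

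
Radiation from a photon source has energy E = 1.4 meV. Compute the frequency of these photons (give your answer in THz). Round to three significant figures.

0.339 THz

Take h = 6.62607015 × 10^-34 J·s, 1 eV = 1.602176634 × 10^-19 J.
First convert: E = 1.4 meV = 2.2430 × 10^-22 J.
Since f = E/h for a photon, f = 3.385 × 10^11 Hz.
Converting to THz: f = 0.3385 THz ≈ 0.339 THz.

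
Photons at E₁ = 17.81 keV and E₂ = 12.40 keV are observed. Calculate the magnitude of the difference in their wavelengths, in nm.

0.0304 nm

Using λ = hc/E: λ₁ = 6.9615e-11 m, λ₂ = 9.9987e-11 m.
|Δλ| = |6.9615e-11 − 9.9987e-11| = 3.04e-11 m = 0.0304 nm.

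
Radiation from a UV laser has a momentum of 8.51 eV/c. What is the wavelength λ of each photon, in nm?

Convert to SI: p = 8.51 eV/c = 4.5480e-27 kg·m/s.
For a photon λ = h/p, so λ = 1.457e-7 m.
Converting to nm: λ = 145.7 nm ≈ 146 nm.

146 nm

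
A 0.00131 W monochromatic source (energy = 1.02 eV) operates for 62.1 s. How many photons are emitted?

Total energy: E_total = P·t = 0.00131 × 62.1 = 0.08135 J.
Per-photon energy: E = 1.634e-19 J.
N = E_total / E_photon = 4.98e17.

4.98e17 photons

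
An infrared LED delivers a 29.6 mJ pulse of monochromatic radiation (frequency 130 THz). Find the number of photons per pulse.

3.44 × 10^17 photons

Per-photon energy: E = 8.614 × 10^-20 J (from frequency = 130 THz).
N = E_total / E_photon = 0.0296 J / 8.614 × 10^-20 J = 3.44 × 10^17.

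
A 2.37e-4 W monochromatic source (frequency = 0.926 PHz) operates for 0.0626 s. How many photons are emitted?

2.42e13 photons

Total energy: E_total = P·t = 2.37e-4 × 0.0626 = 1.484e-5 J.
Per-photon energy: E = 6.136e-19 J.
N = E_total / E_photon = 2.42e13.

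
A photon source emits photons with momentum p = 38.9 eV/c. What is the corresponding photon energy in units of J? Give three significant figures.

6.23·10^-18 J

Use c = 2.99792458·10^8 m/s, 1 eV = 1.602176634·10^-19 J.
First convert: p = 38.9 eV/c = 2.0789·10^-26 kg·m/s.
The photon relation is E = pc, giving E = 6.232·10^-18 J.
So E ≈ 6.23·10^-18 J.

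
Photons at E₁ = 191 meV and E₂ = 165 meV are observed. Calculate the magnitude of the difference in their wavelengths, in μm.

Using λ = hc/E: λ₁ = 6.491e-6 m, λ₂ = 7.514e-6 m.
|Δλ| = |6.491e-6 − 7.514e-6| = 1.02e-6 m = 1.02 μm.

1.02 μm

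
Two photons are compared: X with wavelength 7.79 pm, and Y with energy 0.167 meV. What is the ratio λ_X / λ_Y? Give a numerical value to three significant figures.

1.05 × 10^-9

λ_X = 7.790 × 10^-12 m (from wavelength = 7.79 pm, via λ given directly).
λ_Y = 0.007424 m (from energy = 0.167 meV, via λ = hc/E).
Ratio = 7.790 × 10^-12 / 0.007424 = 1.05 × 10^-9.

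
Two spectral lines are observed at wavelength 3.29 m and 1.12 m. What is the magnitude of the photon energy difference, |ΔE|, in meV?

Using E = hc/λ: E₁ = 6.038e-26 J, E₂ = 1.774e-25 J.
|ΔE| = |6.038e-26 − 1.774e-25| = 1.17e-25 J = 7.30e-4 meV.

7.30e-4 meV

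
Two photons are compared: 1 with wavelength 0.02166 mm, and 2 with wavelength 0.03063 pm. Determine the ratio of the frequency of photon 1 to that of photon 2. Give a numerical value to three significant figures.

f_1 = 1.384e13 Hz (from wavelength = 0.02166 mm, via f = c/λ).
f_2 = 9.788e21 Hz (from wavelength = 0.03063 pm, via f = c/λ).
Ratio = 1.384e13 / 9.788e21 = 1.41e-9.

1.41e-9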